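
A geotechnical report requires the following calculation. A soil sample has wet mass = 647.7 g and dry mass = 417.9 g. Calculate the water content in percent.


Using w = (m_wet - m_dry) / m_dry * 100
m_wet - m_dry = 647.7 - 417.9 = 229.8 g
w = 229.8 / 417.9 * 100
w = 54.99 %


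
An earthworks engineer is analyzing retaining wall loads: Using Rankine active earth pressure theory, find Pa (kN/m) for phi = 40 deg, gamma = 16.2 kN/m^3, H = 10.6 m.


Result: 197.9 kN/m

Derivation:
Compute active earth pressure coefficient:
Ka = tan^2(45 - phi/2) = tan^2(25.0) = 0.217443
Compute active force:
Pa = 0.5 * Ka * gamma * H^2
Pa = 0.5 * 0.217443 * 16.2 * 10.6^2
Pa = 197.9 kN/m


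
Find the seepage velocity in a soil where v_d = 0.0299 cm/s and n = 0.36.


Result: 0.08306 cm/s

Derivation:
Using v_s = v_d / n
v_s = 0.0299 / 0.36
v_s = 0.08306 cm/s


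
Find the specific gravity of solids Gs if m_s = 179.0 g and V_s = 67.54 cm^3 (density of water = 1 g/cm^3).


Using Gs = m_s / (V_s * rho_w)
Since rho_w = 1 g/cm^3:
Gs = 179.0 / 67.54
Gs = 2.65


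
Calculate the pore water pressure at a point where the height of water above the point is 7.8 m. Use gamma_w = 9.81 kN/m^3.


Using u = gamma_w * h_w
u = 9.81 * 7.8
u = 76.52 kPa


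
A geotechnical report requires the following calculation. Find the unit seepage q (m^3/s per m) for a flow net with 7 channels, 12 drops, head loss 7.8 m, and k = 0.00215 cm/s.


Result: 9.783e-05 m^3/s per m

Derivation:
Convert k to m/s for unit consistency with H:
k = 0.00215 cm/s = 0.00215 / 100 m/s = 2.15e-05 m/s
Using q = k * H * Nf / Nd
Nf / Nd = 7 / 12 = 0.5833
q = 2.15e-05 * 7.8 * 0.5833
q = 9.783e-05 m^3/s per m


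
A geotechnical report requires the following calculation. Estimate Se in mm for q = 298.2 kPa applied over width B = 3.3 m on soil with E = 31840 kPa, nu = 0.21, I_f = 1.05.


Result: 31.021 mm

Derivation:
Using Se = q * B * (1 - nu^2) * I_f / E
1 - nu^2 = 1 - 0.21^2 = 0.9559
Se = 298.2 * 3.3 * 0.9559 * 1.05 / 31840
Se = 0.031021 m
Convert to mm: Se = 0.031021 * 1000 = 31.021 mm


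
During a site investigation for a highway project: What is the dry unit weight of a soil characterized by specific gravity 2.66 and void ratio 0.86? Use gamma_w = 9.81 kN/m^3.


Using gamma_d = Gs * gamma_w / (1 + e)
gamma_d = 2.66 * 9.81 / (1 + 0.86)
gamma_d = 2.66 * 9.81 / 1.86
gamma_d = 14.029 kN/m^3


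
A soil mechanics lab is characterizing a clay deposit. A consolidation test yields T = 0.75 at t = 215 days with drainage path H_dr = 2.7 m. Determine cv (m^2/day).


Result: 0.02543 m^2/day

Derivation:
Using cv = T * H_dr^2 / t
H_dr^2 = 2.7^2 = 7.29
cv = 0.75 * 7.29 / 215
cv = 0.02543 m^2/day


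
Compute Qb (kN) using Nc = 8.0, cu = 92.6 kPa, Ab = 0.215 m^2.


Using Qb = Nc * cu * Ab
Qb = 8.0 * 92.6 * 0.215
Qb = 159.27 kN


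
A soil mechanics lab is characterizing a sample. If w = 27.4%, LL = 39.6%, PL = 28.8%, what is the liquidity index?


First compute the plasticity index:
PI = LL - PL = 39.6 - 28.8 = 10.8
Then compute the liquidity index:
LI = (w - PL) / PI
LI = (27.4 - 28.8) / 10.8
LI = -0.13


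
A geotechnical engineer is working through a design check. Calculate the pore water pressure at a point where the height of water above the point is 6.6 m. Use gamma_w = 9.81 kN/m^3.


Result: 64.75 kPa

Derivation:
Using u = gamma_w * h_w
u = 9.81 * 6.6
u = 64.75 kPa


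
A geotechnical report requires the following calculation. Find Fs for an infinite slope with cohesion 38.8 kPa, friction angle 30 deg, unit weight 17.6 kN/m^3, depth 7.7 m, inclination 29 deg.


Using Fs = c / (gamma*H*sin(beta)*cos(beta)) + tan(phi)/tan(beta)
Cohesion contribution = 38.8 / (17.6*7.7*sin(29)*cos(29))
Cohesion contribution = 0.675208
Friction contribution = tan(30)/tan(29) = 1.04157
Fs = 0.675208 + 1.04157
Fs = 1.717


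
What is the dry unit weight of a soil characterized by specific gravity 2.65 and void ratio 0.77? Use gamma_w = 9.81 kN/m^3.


Using gamma_d = Gs * gamma_w / (1 + e)
gamma_d = 2.65 * 9.81 / (1 + 0.77)
gamma_d = 2.65 * 9.81 / 1.77
gamma_d = 14.687 kN/m^3


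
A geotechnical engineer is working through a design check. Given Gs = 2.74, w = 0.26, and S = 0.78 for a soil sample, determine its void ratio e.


Using the relation e = Gs * w / S
e = 2.74 * 0.26 / 0.78
e = 0.9133


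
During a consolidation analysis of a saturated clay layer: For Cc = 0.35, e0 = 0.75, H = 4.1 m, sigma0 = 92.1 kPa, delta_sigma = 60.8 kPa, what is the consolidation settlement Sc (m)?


Using Sc = Cc * H / (1 + e0) * log10((sigma0 + delta_sigma) / sigma0)
Stress ratio = (92.1 + 60.8) / 92.1 = 1.66015
log10(1.66015) = 0.220148
Cc * H / (1 + e0) = 0.35 * 4.1 / (1 + 0.75) = 0.82
Sc = 0.82 * 0.220148
Sc = 0.1805 m


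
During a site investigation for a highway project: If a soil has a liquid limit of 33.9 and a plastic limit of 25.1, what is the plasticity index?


Using PI = LL - PL
PI = 33.9 - 25.1
PI = 8.8


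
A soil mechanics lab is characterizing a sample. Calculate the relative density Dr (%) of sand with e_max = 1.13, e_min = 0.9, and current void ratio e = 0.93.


Using Dr = (e_max - e) / (e_max - e_min) * 100
e_max - e = 1.13 - 0.93 = 0.2
e_max - e_min = 1.13 - 0.9 = 0.23
Dr = 0.2 / 0.23 * 100
Dr = 86.96 %


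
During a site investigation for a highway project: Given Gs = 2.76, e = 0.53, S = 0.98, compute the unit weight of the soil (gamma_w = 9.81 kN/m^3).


Using gamma = gamma_w * (Gs + S*e) / (1 + e)
Numerator: Gs + S*e = 2.76 + 0.98*0.53 = 3.2794
Denominator: 1 + e = 1 + 0.53 = 1.53
gamma = 9.81 * 3.2794 / 1.53
gamma = 21.027 kN/m^3


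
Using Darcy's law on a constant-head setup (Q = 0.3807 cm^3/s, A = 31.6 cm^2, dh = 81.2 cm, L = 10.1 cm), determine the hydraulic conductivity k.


Compute hydraulic gradient:
i = dh / L = 81.2 / 10.1 = 8.0396
Then apply Darcy's law:
k = Q / (A * i)
k = 0.3807 / (31.6 * 8.0396)
k = 0.3807 / 254.051
k = 0.001499 cm/s


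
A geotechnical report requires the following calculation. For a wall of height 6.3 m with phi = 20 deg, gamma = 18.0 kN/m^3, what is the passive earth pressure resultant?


Compute passive earth pressure coefficient:
Kp = tan^2(45 + phi/2) = tan^2(55.0) = 2.039607
Compute passive force:
Pp = 0.5 * Kp * gamma * H^2
Pp = 0.5 * 2.039607 * 18.0 * 6.3^2
Pp = 728.57 kN/m


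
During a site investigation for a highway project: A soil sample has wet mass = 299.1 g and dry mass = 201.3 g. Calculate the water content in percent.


Using w = (m_wet - m_dry) / m_dry * 100
m_wet - m_dry = 299.1 - 201.3 = 97.8 g
w = 97.8 / 201.3 * 100
w = 48.58 %


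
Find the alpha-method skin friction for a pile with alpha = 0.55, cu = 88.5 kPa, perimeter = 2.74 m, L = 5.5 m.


Using Qs = alpha * cu * perimeter * L
Qs = 0.55 * 88.5 * 2.74 * 5.5
Qs = 733.53 kN


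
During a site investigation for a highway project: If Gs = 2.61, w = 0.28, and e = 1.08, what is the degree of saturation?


Using S = Gs * w / e
S = 2.61 * 0.28 / 1.08
S = 0.6767


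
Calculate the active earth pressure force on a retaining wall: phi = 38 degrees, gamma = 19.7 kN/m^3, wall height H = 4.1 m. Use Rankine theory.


Result: 39.39 kN/m

Derivation:
Compute active earth pressure coefficient:
Ka = tan^2(45 - phi/2) = tan^2(26.0) = 0.237883
Compute active force:
Pa = 0.5 * Ka * gamma * H^2
Pa = 0.5 * 0.237883 * 19.7 * 4.1^2
Pa = 39.39 kN/m


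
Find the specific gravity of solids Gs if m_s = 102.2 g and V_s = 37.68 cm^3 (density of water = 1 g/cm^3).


Using Gs = m_s / (V_s * rho_w)
Since rho_w = 1 g/cm^3:
Gs = 102.2 / 37.68
Gs = 2.712


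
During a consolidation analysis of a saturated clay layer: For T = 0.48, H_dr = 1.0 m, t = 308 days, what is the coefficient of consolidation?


Using cv = T * H_dr^2 / t
H_dr^2 = 1.0^2 = 1.0
cv = 0.48 * 1.0 / 308
cv = 0.00156 m^2/day


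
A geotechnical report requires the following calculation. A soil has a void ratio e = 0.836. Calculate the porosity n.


Result: 0.4553

Derivation:
Using the relation n = e / (1 + e)
n = 0.836 / (1 + 0.836)
n = 0.836 / 1.836
n = 0.4553


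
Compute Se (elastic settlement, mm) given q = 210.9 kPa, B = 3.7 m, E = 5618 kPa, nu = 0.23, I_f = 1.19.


Using Se = q * B * (1 - nu^2) * I_f / E
1 - nu^2 = 1 - 0.23^2 = 0.9471
Se = 210.9 * 3.7 * 0.9471 * 1.19 / 5618
Se = 0.156545 m
Convert to mm: Se = 0.156545 * 1000 = 156.545 mm


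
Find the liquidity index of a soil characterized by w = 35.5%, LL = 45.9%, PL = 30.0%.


First compute the plasticity index:
PI = LL - PL = 45.9 - 30.0 = 15.9
Then compute the liquidity index:
LI = (w - PL) / PI
LI = (35.5 - 30.0) / 15.9
LI = 0.346


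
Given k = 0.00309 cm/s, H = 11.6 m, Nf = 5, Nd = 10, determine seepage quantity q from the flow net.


Convert k to m/s for unit consistency with H:
k = 0.00309 cm/s = 0.00309 / 100 m/s = 3.09e-05 m/s
Using q = k * H * Nf / Nd
Nf / Nd = 5 / 10 = 0.5
q = 3.09e-05 * 11.6 * 0.5
q = 0.0001792 m^3/s per m


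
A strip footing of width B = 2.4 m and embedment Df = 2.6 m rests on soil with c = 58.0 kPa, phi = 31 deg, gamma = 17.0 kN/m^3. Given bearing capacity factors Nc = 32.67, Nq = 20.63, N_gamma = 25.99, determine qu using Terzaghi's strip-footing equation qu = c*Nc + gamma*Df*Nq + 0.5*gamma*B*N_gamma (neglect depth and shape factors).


Compute qu = c*Nc + gamma*Df*Nq + 0.5*gamma*B*N_gamma
Term 1: 58.0 * 32.67 = 1894.86
Term 2: 17.0 * 2.6 * 20.63 = 911.846
Term 3: 0.5 * 17.0 * 2.4 * 25.99 = 530.196
qu = 1894.86 + 911.846 + 530.196
qu = 3336.9 kPa


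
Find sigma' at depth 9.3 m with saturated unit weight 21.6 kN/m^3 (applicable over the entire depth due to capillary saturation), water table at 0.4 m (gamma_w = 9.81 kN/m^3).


Result: 113.57 kPa

Derivation:
Total stress = gamma_sat * depth
sigma = 21.6 * 9.3 = 200.88 kPa
Pore water pressure u = gamma_w * (depth - d_wt)
u = 9.81 * (9.3 - 0.4) = 87.309 kPa
Effective stress = sigma - u
sigma' = 200.88 - 87.309 = 113.57 kPa


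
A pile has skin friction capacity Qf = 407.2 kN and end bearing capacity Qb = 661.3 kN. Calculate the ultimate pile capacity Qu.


Result: 1068.5 kN

Derivation:
Using Qu = Qf + Qb
Qu = 407.2 + 661.3
Qu = 1068.5 kN


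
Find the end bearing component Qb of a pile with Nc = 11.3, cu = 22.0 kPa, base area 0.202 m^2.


Using Qb = Nc * cu * Ab
Qb = 11.3 * 22.0 * 0.202
Qb = 50.22 kN


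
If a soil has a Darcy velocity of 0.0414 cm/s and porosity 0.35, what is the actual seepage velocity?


Using v_s = v_d / n
v_s = 0.0414 / 0.35
v_s = 0.11829 cm/s


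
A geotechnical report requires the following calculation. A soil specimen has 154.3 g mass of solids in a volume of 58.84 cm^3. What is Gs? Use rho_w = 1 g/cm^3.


Using Gs = m_s / (V_s * rho_w)
Since rho_w = 1 g/cm^3:
Gs = 154.3 / 58.84
Gs = 2.622


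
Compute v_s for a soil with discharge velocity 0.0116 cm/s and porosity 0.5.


Using v_s = v_d / n
v_s = 0.0116 / 0.5
v_s = 0.0232 cm/s


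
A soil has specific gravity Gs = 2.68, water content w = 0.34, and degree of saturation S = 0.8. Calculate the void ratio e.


Using the relation e = Gs * w / S
e = 2.68 * 0.34 / 0.8
e = 1.139


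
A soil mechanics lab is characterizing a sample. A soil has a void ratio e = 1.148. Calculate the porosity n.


Using the relation n = e / (1 + e)
n = 1.148 / (1 + 1.148)
n = 1.148 / 2.148
n = 0.5345


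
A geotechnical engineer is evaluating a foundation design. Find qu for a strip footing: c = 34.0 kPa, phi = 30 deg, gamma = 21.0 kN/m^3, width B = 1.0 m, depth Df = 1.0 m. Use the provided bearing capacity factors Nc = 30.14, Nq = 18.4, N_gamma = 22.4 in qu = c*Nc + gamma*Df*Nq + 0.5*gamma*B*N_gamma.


Compute qu = c*Nc + gamma*Df*Nq + 0.5*gamma*B*N_gamma
Term 1: 34.0 * 30.14 = 1024.76
Term 2: 21.0 * 1.0 * 18.4 = 386.4
Term 3: 0.5 * 21.0 * 1.0 * 22.4 = 235.2
qu = 1024.76 + 386.4 + 235.2
qu = 1646.36 kPa


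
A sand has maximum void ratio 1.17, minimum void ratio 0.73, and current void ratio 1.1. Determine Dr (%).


Using Dr = (e_max - e) / (e_max - e_min) * 100
e_max - e = 1.17 - 1.1 = 0.07
e_max - e_min = 1.17 - 0.73 = 0.44
Dr = 0.07 / 0.44 * 100
Dr = 15.91 %


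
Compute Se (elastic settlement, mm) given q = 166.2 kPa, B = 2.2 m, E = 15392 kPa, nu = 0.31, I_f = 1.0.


Result: 21.472 mm

Derivation:
Using Se = q * B * (1 - nu^2) * I_f / E
1 - nu^2 = 1 - 0.31^2 = 0.9039
Se = 166.2 * 2.2 * 0.9039 * 1.0 / 15392
Se = 0.021472 m
Convert to mm: Se = 0.021472 * 1000 = 21.472 mm


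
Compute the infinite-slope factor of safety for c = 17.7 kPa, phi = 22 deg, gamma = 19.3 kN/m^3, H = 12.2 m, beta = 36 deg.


Result: 0.714

Derivation:
Using Fs = c / (gamma*H*sin(beta)*cos(beta)) + tan(phi)/tan(beta)
Cohesion contribution = 17.7 / (19.3*12.2*sin(36)*cos(36))
Cohesion contribution = 0.158081
Friction contribution = tan(22)/tan(36) = 0.556094
Fs = 0.158081 + 0.556094
Fs = 0.714


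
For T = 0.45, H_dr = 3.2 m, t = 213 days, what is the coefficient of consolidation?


Using cv = T * H_dr^2 / t
H_dr^2 = 3.2^2 = 10.24
cv = 0.45 * 10.24 / 213
cv = 0.02163 m^2/day


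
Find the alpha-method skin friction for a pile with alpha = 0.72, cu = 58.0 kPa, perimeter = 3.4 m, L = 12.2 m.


Using Qs = alpha * cu * perimeter * L
Qs = 0.72 * 58.0 * 3.4 * 12.2
Qs = 1732.2 kN


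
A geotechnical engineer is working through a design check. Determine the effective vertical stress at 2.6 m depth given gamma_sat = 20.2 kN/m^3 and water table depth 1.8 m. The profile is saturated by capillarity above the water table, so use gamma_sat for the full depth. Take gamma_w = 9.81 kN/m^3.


Result: 44.67 kPa

Derivation:
Total stress = gamma_sat * depth
sigma = 20.2 * 2.6 = 52.52 kPa
Pore water pressure u = gamma_w * (depth - d_wt)
u = 9.81 * (2.6 - 1.8) = 7.848 kPa
Effective stress = sigma - u
sigma' = 52.52 - 7.848 = 44.67 kPa


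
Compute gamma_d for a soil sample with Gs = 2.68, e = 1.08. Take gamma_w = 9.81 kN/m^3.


Using gamma_d = Gs * gamma_w / (1 + e)
gamma_d = 2.68 * 9.81 / (1 + 1.08)
gamma_d = 2.68 * 9.81 / 2.08
gamma_d = 12.64 kN/m^3


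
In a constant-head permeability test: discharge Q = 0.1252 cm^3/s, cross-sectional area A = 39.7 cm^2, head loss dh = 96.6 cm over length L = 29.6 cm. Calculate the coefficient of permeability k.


Result: 0.000966 cm/s

Derivation:
Compute hydraulic gradient:
i = dh / L = 96.6 / 29.6 = 3.26351
Then apply Darcy's law:
k = Q / (A * i)
k = 0.1252 / (39.7 * 3.26351)
k = 0.1252 / 129.561
k = 0.000966 cm/s


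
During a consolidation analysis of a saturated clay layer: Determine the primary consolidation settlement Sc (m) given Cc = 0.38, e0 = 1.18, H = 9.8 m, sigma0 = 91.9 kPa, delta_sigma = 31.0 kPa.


Result: 0.2156 m

Derivation:
Using Sc = Cc * H / (1 + e0) * log10((sigma0 + delta_sigma) / sigma0)
Stress ratio = (91.9 + 31.0) / 91.9 = 1.33732
log10(1.33732) = 0.126236
Cc * H / (1 + e0) = 0.38 * 9.8 / (1 + 1.18) = 1.70826
Sc = 1.70826 * 0.126236
Sc = 0.2156 m


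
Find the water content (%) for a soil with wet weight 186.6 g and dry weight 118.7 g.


Using w = (m_wet - m_dry) / m_dry * 100
m_wet - m_dry = 186.6 - 118.7 = 67.9 g
w = 67.9 / 118.7 * 100
w = 57.2 %


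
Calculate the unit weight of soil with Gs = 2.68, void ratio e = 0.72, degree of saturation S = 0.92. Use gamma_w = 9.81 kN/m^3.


Using gamma = gamma_w * (Gs + S*e) / (1 + e)
Numerator: Gs + S*e = 2.68 + 0.92*0.72 = 3.3424
Denominator: 1 + e = 1 + 0.72 = 1.72
gamma = 9.81 * 3.3424 / 1.72
gamma = 19.063 kN/m^3


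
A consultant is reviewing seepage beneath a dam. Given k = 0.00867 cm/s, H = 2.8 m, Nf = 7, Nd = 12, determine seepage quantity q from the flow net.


Result: 0.0001416 m^3/s per m

Derivation:
Convert k to m/s for unit consistency with H:
k = 0.00867 cm/s = 0.00867 / 100 m/s = 8.67e-05 m/s
Using q = k * H * Nf / Nd
Nf / Nd = 7 / 12 = 0.5833
q = 8.67e-05 * 2.8 * 0.5833
q = 0.0001416 m^3/s per m


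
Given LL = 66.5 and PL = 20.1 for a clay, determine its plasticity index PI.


Using PI = LL - PL
PI = 66.5 - 20.1
PI = 46.4


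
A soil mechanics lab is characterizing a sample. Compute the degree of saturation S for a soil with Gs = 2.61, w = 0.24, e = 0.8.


Using S = Gs * w / e
S = 2.61 * 0.24 / 0.8
S = 0.783


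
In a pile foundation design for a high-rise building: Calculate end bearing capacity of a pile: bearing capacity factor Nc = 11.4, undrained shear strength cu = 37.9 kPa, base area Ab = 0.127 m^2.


Result: 54.87 kN

Derivation:
Using Qb = Nc * cu * Ab
Qb = 11.4 * 37.9 * 0.127
Qb = 54.87 kN


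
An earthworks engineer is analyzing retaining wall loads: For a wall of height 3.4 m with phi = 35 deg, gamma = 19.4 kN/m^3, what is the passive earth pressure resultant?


Compute passive earth pressure coefficient:
Kp = tan^2(45 + phi/2) = tan^2(62.5) = 3.690172
Compute passive force:
Pp = 0.5 * Kp * gamma * H^2
Pp = 0.5 * 3.690172 * 19.4 * 3.4^2
Pp = 413.79 kN/m


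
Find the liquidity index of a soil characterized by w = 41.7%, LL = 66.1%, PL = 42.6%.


Result: -0.038

Derivation:
First compute the plasticity index:
PI = LL - PL = 66.1 - 42.6 = 23.5
Then compute the liquidity index:
LI = (w - PL) / PI
LI = (41.7 - 42.6) / 23.5
LI = -0.038


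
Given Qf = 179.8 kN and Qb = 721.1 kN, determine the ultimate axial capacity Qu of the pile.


Using Qu = Qf + Qb
Qu = 179.8 + 721.1
Qu = 900.9 kN


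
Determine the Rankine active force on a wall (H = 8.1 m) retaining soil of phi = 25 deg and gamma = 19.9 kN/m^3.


Result: 264.95 kN/m

Derivation:
Compute active earth pressure coefficient:
Ka = tan^2(45 - phi/2) = tan^2(32.5) = 0.405859
Compute active force:
Pa = 0.5 * Ka * gamma * H^2
Pa = 0.5 * 0.405859 * 19.9 * 8.1^2
Pa = 264.95 kN/m


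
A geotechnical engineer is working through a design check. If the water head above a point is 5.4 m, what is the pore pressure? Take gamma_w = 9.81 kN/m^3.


Using u = gamma_w * h_w
u = 9.81 * 5.4
u = 52.97 kPa


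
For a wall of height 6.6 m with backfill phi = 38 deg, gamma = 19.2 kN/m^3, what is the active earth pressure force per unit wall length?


Result: 99.48 kN/m

Derivation:
Compute active earth pressure coefficient:
Ka = tan^2(45 - phi/2) = tan^2(26.0) = 0.237883
Compute active force:
Pa = 0.5 * Ka * gamma * H^2
Pa = 0.5 * 0.237883 * 19.2 * 6.6^2
Pa = 99.48 kN/m


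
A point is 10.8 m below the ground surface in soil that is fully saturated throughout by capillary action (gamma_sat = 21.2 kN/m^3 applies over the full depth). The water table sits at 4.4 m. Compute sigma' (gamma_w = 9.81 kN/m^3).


Total stress = gamma_sat * depth
sigma = 21.2 * 10.8 = 228.96 kPa
Pore water pressure u = gamma_w * (depth - d_wt)
u = 9.81 * (10.8 - 4.4) = 62.784 kPa
Effective stress = sigma - u
sigma' = 228.96 - 62.784 = 166.18 kPa


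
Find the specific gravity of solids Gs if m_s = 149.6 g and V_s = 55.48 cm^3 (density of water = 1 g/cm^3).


Result: 2.696

Derivation:
Using Gs = m_s / (V_s * rho_w)
Since rho_w = 1 g/cm^3:
Gs = 149.6 / 55.48
Gs = 2.696


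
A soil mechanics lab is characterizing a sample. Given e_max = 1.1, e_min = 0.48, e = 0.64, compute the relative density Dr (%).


Result: 74.19 %

Derivation:
Using Dr = (e_max - e) / (e_max - e_min) * 100
e_max - e = 1.1 - 0.64 = 0.46
e_max - e_min = 1.1 - 0.48 = 0.62
Dr = 0.46 / 0.62 * 100
Dr = 74.19 %


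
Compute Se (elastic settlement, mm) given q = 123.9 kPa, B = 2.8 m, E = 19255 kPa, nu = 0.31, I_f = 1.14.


Result: 18.566 mm

Derivation:
Using Se = q * B * (1 - nu^2) * I_f / E
1 - nu^2 = 1 - 0.31^2 = 0.9039
Se = 123.9 * 2.8 * 0.9039 * 1.14 / 19255
Se = 0.018566 m
Convert to mm: Se = 0.018566 * 1000 = 18.566 mm


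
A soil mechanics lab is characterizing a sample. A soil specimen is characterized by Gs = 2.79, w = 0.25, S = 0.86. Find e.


Using the relation e = Gs * w / S
e = 2.79 * 0.25 / 0.86
e = 0.811


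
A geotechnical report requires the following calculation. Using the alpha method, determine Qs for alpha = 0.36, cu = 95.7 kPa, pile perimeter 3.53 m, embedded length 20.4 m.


Using Qs = alpha * cu * perimeter * L
Qs = 0.36 * 95.7 * 3.53 * 20.4
Qs = 2480.96 kN


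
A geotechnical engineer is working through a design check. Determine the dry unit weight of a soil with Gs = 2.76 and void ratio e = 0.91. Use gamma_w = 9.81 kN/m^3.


Using gamma_d = Gs * gamma_w / (1 + e)
gamma_d = 2.76 * 9.81 / (1 + 0.91)
gamma_d = 2.76 * 9.81 / 1.91
gamma_d = 14.176 kN/m^3


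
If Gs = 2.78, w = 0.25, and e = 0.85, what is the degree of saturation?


Using S = Gs * w / e
S = 2.78 * 0.25 / 0.85
S = 0.8176


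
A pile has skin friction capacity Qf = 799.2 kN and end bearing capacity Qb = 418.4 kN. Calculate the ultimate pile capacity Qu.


Using Qu = Qf + Qb
Qu = 799.2 + 418.4
Qu = 1217.6 kN


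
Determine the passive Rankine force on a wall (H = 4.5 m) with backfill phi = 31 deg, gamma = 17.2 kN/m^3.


Compute passive earth pressure coefficient:
Kp = tan^2(45 + phi/2) = tan^2(60.5) = 3.124035
Compute passive force:
Pp = 0.5 * Kp * gamma * H^2
Pp = 0.5 * 3.124035 * 17.2 * 4.5^2
Pp = 544.05 kN/m


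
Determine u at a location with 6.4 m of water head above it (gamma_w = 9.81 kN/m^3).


Using u = gamma_w * h_w
u = 9.81 * 6.4
u = 62.78 kPa


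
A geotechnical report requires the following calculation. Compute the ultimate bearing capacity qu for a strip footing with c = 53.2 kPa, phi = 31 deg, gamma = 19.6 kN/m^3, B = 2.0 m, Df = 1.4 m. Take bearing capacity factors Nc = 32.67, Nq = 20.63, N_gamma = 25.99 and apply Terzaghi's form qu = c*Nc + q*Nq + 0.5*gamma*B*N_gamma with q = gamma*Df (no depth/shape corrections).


Compute qu = c*Nc + gamma*Df*Nq + 0.5*gamma*B*N_gamma
Term 1: 53.2 * 32.67 = 1738.044
Term 2: 19.6 * 1.4 * 20.63 = 566.0872
Term 3: 0.5 * 19.6 * 2.0 * 25.99 = 509.404
qu = 1738.044 + 566.0872 + 509.404
qu = 2813.54 kPa


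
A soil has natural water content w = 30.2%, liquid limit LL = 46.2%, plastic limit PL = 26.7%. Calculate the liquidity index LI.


First compute the plasticity index:
PI = LL - PL = 46.2 - 26.7 = 19.5
Then compute the liquidity index:
LI = (w - PL) / PI
LI = (30.2 - 26.7) / 19.5
LI = 0.179


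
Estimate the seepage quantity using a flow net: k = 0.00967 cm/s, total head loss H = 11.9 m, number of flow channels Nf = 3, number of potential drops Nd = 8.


Convert k to m/s for unit consistency with H:
k = 0.00967 cm/s = 0.00967 / 100 m/s = 9.67e-05 m/s
Using q = k * H * Nf / Nd
Nf / Nd = 3 / 8 = 0.375
q = 9.67e-05 * 11.9 * 0.375
q = 0.0004315 m^3/s per m


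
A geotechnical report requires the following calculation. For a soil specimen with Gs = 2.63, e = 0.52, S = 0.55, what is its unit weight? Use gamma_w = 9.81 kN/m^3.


Using gamma = gamma_w * (Gs + S*e) / (1 + e)
Numerator: Gs + S*e = 2.63 + 0.55*0.52 = 2.916
Denominator: 1 + e = 1 + 0.52 = 1.52
gamma = 9.81 * 2.916 / 1.52
gamma = 18.82 kN/m^3


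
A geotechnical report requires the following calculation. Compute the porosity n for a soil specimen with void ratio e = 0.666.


Using the relation n = e / (1 + e)
n = 0.666 / (1 + 0.666)
n = 0.666 / 1.666
n = 0.3998


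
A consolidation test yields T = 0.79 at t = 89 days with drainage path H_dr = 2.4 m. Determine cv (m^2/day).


Using cv = T * H_dr^2 / t
H_dr^2 = 2.4^2 = 5.76
cv = 0.79 * 5.76 / 89
cv = 0.05113 m^2/day


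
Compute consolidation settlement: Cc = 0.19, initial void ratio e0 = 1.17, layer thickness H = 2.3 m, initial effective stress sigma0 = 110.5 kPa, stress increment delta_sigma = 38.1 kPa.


Using Sc = Cc * H / (1 + e0) * log10((sigma0 + delta_sigma) / sigma0)
Stress ratio = (110.5 + 38.1) / 110.5 = 1.3448
log10(1.3448) = 0.128657
Cc * H / (1 + e0) = 0.19 * 2.3 / (1 + 1.17) = 0.201382
Sc = 0.201382 * 0.128657
Sc = 0.0259 m


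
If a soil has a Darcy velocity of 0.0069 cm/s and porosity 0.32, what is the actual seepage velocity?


Result: 0.02156 cm/s

Derivation:
Using v_s = v_d / n
v_s = 0.0069 / 0.32
v_s = 0.02156 cm/s


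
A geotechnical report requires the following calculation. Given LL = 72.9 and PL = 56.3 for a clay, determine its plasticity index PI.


Result: 16.6

Derivation:
Using PI = LL - PL
PI = 72.9 - 56.3
PI = 16.6


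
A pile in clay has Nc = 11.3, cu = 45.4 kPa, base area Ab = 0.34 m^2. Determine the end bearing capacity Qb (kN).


Using Qb = Nc * cu * Ab
Qb = 11.3 * 45.4 * 0.34
Qb = 174.43 kN


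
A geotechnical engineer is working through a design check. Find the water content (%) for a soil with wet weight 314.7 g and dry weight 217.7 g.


Using w = (m_wet - m_dry) / m_dry * 100
m_wet - m_dry = 314.7 - 217.7 = 97.0 g
w = 97.0 / 217.7 * 100
w = 44.56 %


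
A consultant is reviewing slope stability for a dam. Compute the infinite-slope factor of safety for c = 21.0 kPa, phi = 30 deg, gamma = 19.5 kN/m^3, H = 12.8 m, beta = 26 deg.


Result: 1.397

Derivation:
Using Fs = c / (gamma*H*sin(beta)*cos(beta)) + tan(phi)/tan(beta)
Cohesion contribution = 21.0 / (19.5*12.8*sin(26)*cos(26))
Cohesion contribution = 0.213537
Friction contribution = tan(30)/tan(26) = 1.18374
Fs = 0.213537 + 1.18374
Fs = 1.397


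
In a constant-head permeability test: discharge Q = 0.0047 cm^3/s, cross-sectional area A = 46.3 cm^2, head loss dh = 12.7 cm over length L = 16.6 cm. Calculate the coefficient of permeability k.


Result: 0.000133 cm/s

Derivation:
Compute hydraulic gradient:
i = dh / L = 12.7 / 16.6 = 0.76506
Then apply Darcy's law:
k = Q / (A * i)
k = 0.0047 / (46.3 * 0.76506)
k = 0.0047 / 35.4223
k = 0.000133 cm/s


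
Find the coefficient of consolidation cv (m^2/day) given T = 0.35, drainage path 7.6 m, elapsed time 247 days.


Result: 0.08185 m^2/day

Derivation:
Using cv = T * H_dr^2 / t
H_dr^2 = 7.6^2 = 57.76
cv = 0.35 * 57.76 / 247
cv = 0.08185 m^2/day


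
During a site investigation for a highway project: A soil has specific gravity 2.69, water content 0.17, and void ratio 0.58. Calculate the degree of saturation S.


Using S = Gs * w / e
S = 2.69 * 0.17 / 0.58
S = 0.7884


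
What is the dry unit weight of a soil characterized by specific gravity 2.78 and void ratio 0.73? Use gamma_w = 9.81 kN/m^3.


Using gamma_d = Gs * gamma_w / (1 + e)
gamma_d = 2.78 * 9.81 / (1 + 0.73)
gamma_d = 2.78 * 9.81 / 1.73
gamma_d = 15.764 kN/m^3


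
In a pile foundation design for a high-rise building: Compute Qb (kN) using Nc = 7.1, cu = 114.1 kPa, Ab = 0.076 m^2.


Result: 61.57 kN

Derivation:
Using Qb = Nc * cu * Ab
Qb = 7.1 * 114.1 * 0.076
Qb = 61.57 kN


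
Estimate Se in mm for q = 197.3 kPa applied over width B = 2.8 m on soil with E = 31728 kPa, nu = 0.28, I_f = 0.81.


Using Se = q * B * (1 - nu^2) * I_f / E
1 - nu^2 = 1 - 0.28^2 = 0.9216
Se = 197.3 * 2.8 * 0.9216 * 0.81 / 31728
Se = 0.012998 m
Convert to mm: Se = 0.012998 * 1000 = 12.998 mm


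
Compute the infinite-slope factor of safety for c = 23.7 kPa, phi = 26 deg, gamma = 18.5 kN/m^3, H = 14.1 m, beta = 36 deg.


Result: 0.862

Derivation:
Using Fs = c / (gamma*H*sin(beta)*cos(beta)) + tan(phi)/tan(beta)
Cohesion contribution = 23.7 / (18.5*14.1*sin(36)*cos(36))
Cohesion contribution = 0.191065
Friction contribution = tan(26)/tan(36) = 0.671306
Fs = 0.191065 + 0.671306
Fs = 0.862


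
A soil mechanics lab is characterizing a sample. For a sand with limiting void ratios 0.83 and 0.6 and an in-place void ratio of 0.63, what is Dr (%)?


Result: 86.96 %

Derivation:
Using Dr = (e_max - e) / (e_max - e_min) * 100
e_max - e = 0.83 - 0.63 = 0.2
e_max - e_min = 0.83 - 0.6 = 0.23
Dr = 0.2 / 0.23 * 100
Dr = 86.96 %


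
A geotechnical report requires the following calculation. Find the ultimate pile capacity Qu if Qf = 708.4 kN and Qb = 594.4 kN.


Using Qu = Qf + Qb
Qu = 708.4 + 594.4
Qu = 1302.8 kN


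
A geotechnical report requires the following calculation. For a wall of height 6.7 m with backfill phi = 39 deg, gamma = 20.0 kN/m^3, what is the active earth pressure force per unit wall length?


Result: 102.13 kN/m

Derivation:
Compute active earth pressure coefficient:
Ka = tan^2(45 - phi/2) = tan^2(25.5) = 0.227506
Compute active force:
Pa = 0.5 * Ka * gamma * H^2
Pa = 0.5 * 0.227506 * 20.0 * 6.7^2
Pa = 102.13 kN/m


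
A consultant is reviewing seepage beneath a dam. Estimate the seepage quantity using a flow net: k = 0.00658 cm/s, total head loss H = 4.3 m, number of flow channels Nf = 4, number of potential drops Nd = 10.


Convert k to m/s for unit consistency with H:
k = 0.00658 cm/s = 0.00658 / 100 m/s = 6.58e-05 m/s
Using q = k * H * Nf / Nd
Nf / Nd = 4 / 10 = 0.4
q = 6.58e-05 * 4.3 * 0.4
q = 0.0001132 m^3/s per m


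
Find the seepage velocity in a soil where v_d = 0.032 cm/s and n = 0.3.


Using v_s = v_d / n
v_s = 0.032 / 0.3
v_s = 0.10667 cm/s


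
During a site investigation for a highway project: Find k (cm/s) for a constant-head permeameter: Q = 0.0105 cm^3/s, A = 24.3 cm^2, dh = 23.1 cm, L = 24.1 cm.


Compute hydraulic gradient:
i = dh / L = 23.1 / 24.1 = 0.958506
Then apply Darcy's law:
k = Q / (A * i)
k = 0.0105 / (24.3 * 0.958506)
k = 0.0105 / 23.2917
k = 0.000451 cm/s


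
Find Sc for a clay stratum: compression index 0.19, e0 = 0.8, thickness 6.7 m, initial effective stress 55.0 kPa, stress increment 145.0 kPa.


Result: 0.3965 m

Derivation:
Using Sc = Cc * H / (1 + e0) * log10((sigma0 + delta_sigma) / sigma0)
Stress ratio = (55.0 + 145.0) / 55.0 = 3.63636
log10(3.63636) = 0.560667
Cc * H / (1 + e0) = 0.19 * 6.7 / (1 + 0.8) = 0.707222
Sc = 0.707222 * 0.560667
Sc = 0.3965 m


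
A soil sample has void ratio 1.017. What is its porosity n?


Result: 0.5042

Derivation:
Using the relation n = e / (1 + e)
n = 1.017 / (1 + 1.017)
n = 1.017 / 2.017
n = 0.5042


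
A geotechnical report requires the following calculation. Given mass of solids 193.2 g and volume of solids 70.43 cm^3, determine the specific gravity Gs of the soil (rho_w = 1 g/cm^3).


Result: 2.743

Derivation:
Using Gs = m_s / (V_s * rho_w)
Since rho_w = 1 g/cm^3:
Gs = 193.2 / 70.43
Gs = 2.743


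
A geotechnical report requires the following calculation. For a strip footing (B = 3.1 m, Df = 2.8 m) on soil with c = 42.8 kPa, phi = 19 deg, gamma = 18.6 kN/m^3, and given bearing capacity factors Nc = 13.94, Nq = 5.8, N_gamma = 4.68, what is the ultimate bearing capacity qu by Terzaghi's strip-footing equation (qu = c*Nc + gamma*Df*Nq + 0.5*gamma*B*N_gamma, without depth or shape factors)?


Compute qu = c*Nc + gamma*Df*Nq + 0.5*gamma*B*N_gamma
Term 1: 42.8 * 13.94 = 596.632
Term 2: 18.6 * 2.8 * 5.8 = 302.064
Term 3: 0.5 * 18.6 * 3.1 * 4.68 = 134.9244
qu = 596.632 + 302.064 + 134.9244
qu = 1033.62 kPa


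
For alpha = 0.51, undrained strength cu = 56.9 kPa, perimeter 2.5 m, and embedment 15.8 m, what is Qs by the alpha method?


Using Qs = alpha * cu * perimeter * L
Qs = 0.51 * 56.9 * 2.5 * 15.8
Qs = 1146.25 kN


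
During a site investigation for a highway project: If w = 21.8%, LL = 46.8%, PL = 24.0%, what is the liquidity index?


First compute the plasticity index:
PI = LL - PL = 46.8 - 24.0 = 22.8
Then compute the liquidity index:
LI = (w - PL) / PI
LI = (21.8 - 24.0) / 22.8
LI = -0.096


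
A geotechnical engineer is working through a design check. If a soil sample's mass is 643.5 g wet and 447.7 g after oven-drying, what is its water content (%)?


Using w = (m_wet - m_dry) / m_dry * 100
m_wet - m_dry = 643.5 - 447.7 = 195.8 g
w = 195.8 / 447.7 * 100
w = 43.73 %


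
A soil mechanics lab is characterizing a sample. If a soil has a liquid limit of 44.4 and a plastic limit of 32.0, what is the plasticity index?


Result: 12.4

Derivation:
Using PI = LL - PL
PI = 44.4 - 32.0
PI = 12.4


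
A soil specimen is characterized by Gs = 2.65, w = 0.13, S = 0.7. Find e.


Using the relation e = Gs * w / S
e = 2.65 * 0.13 / 0.7
e = 0.4921


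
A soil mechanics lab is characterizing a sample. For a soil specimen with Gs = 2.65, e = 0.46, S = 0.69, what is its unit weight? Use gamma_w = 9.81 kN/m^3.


Using gamma = gamma_w * (Gs + S*e) / (1 + e)
Numerator: Gs + S*e = 2.65 + 0.69*0.46 = 2.9674
Denominator: 1 + e = 1 + 0.46 = 1.46
gamma = 9.81 * 2.9674 / 1.46
gamma = 19.938 kN/m^3


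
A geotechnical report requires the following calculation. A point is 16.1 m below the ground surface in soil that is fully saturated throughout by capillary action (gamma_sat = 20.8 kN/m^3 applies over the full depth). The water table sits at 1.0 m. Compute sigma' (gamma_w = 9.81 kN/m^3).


Result: 186.75 kPa

Derivation:
Total stress = gamma_sat * depth
sigma = 20.8 * 16.1 = 334.88 kPa
Pore water pressure u = gamma_w * (depth - d_wt)
u = 9.81 * (16.1 - 1.0) = 148.131 kPa
Effective stress = sigma - u
sigma' = 334.88 - 148.131 = 186.75 kPa


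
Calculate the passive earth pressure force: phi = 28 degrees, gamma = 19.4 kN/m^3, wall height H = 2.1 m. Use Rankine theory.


Result: 118.48 kN/m

Derivation:
Compute passive earth pressure coefficient:
Kp = tan^2(45 + phi/2) = tan^2(59.0) = 2.769826
Compute passive force:
Pp = 0.5 * Kp * gamma * H^2
Pp = 0.5 * 2.769826 * 19.4 * 2.1^2
Pp = 118.48 kN/m


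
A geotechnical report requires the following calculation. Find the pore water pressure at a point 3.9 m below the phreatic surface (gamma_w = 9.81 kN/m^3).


Result: 38.26 kPa

Derivation:
Using u = gamma_w * h_w
u = 9.81 * 3.9
u = 38.26 kPa


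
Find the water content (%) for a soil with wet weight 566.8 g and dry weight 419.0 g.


Using w = (m_wet - m_dry) / m_dry * 100
m_wet - m_dry = 566.8 - 419.0 = 147.8 g
w = 147.8 / 419.0 * 100
w = 35.27 %


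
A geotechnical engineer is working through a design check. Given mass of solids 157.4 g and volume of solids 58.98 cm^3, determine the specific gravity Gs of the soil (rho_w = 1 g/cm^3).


Using Gs = m_s / (V_s * rho_w)
Since rho_w = 1 g/cm^3:
Gs = 157.4 / 58.98
Gs = 2.669


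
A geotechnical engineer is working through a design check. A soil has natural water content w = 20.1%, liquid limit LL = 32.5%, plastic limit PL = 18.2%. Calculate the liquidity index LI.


First compute the plasticity index:
PI = LL - PL = 32.5 - 18.2 = 14.3
Then compute the liquidity index:
LI = (w - PL) / PI
LI = (20.1 - 18.2) / 14.3
LI = 0.133


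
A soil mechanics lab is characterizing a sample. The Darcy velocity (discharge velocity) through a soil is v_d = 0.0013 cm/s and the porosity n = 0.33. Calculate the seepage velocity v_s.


Using v_s = v_d / n
v_s = 0.0013 / 0.33
v_s = 0.00394 cm/s


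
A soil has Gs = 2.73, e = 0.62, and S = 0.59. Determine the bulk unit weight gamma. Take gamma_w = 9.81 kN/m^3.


Using gamma = gamma_w * (Gs + S*e) / (1 + e)
Numerator: Gs + S*e = 2.73 + 0.59*0.62 = 3.0958
Denominator: 1 + e = 1 + 0.62 = 1.62
gamma = 9.81 * 3.0958 / 1.62
gamma = 18.747 kN/m^3


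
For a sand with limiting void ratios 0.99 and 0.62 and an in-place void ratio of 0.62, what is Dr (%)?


Result: 100.0 %

Derivation:
Using Dr = (e_max - e) / (e_max - e_min) * 100
e_max - e = 0.99 - 0.62 = 0.37
e_max - e_min = 0.99 - 0.62 = 0.37
Dr = 0.37 / 0.37 * 100
Dr = 100.0 %


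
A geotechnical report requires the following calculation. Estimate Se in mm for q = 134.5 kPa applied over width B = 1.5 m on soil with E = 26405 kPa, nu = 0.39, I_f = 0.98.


Using Se = q * B * (1 - nu^2) * I_f / E
1 - nu^2 = 1 - 0.39^2 = 0.8479
Se = 134.5 * 1.5 * 0.8479 * 0.98 / 26405
Se = 0.006349 m
Convert to mm: Se = 0.006349 * 1000 = 6.349 mm


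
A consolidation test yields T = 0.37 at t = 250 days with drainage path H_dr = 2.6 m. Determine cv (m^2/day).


Using cv = T * H_dr^2 / t
H_dr^2 = 2.6^2 = 6.76
cv = 0.37 * 6.76 / 250
cv = 0.01 m^2/day


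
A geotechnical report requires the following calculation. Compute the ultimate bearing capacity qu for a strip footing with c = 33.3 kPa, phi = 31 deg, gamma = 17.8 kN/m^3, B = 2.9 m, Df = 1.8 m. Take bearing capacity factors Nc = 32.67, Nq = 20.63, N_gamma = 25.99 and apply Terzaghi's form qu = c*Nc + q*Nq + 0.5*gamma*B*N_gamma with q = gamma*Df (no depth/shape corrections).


Compute qu = c*Nc + gamma*Df*Nq + 0.5*gamma*B*N_gamma
Term 1: 33.3 * 32.67 = 1087.911
Term 2: 17.8 * 1.8 * 20.63 = 660.9852
Term 3: 0.5 * 17.8 * 2.9 * 25.99 = 670.8019
qu = 1087.911 + 660.9852 + 670.8019
qu = 2419.7 kPa


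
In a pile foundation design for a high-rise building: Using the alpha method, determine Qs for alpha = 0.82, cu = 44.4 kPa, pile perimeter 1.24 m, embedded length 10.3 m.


Using Qs = alpha * cu * perimeter * L
Qs = 0.82 * 44.4 * 1.24 * 10.3
Qs = 465.0 kN


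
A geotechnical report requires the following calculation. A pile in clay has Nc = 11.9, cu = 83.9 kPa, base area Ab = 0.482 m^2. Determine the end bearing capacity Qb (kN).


Using Qb = Nc * cu * Ab
Qb = 11.9 * 83.9 * 0.482
Qb = 481.23 kN


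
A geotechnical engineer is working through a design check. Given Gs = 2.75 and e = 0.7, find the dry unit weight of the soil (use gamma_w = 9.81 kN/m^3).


Using gamma_d = Gs * gamma_w / (1 + e)
gamma_d = 2.75 * 9.81 / (1 + 0.7)
gamma_d = 2.75 * 9.81 / 1.7
gamma_d = 15.869 kN/m^3


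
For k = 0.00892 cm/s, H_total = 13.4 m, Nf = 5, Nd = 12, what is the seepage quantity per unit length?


Result: 0.000498 m^3/s per m

Derivation:
Convert k to m/s for unit consistency with H:
k = 0.00892 cm/s = 0.00892 / 100 m/s = 8.92e-05 m/s
Using q = k * H * Nf / Nd
Nf / Nd = 5 / 12 = 0.4167
q = 8.92e-05 * 13.4 * 0.4167
q = 0.000498 m^3/s per m


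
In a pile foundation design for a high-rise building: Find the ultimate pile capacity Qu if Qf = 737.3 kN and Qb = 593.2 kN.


Using Qu = Qf + Qb
Qu = 737.3 + 593.2
Qu = 1330.5 kN


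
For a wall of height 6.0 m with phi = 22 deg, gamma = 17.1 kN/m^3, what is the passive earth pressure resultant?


Compute passive earth pressure coefficient:
Kp = tan^2(45 + phi/2) = tan^2(56.0) = 2.197987
Compute passive force:
Pp = 0.5 * Kp * gamma * H^2
Pp = 0.5 * 2.197987 * 17.1 * 6.0^2
Pp = 676.54 kN/m


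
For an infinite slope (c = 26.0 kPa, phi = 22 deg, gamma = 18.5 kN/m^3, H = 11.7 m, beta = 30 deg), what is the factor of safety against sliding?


Using Fs = c / (gamma*H*sin(beta)*cos(beta)) + tan(phi)/tan(beta)
Cohesion contribution = 26.0 / (18.5*11.7*sin(30)*cos(30))
Cohesion contribution = 0.277406
Friction contribution = tan(22)/tan(30) = 0.699794
Fs = 0.277406 + 0.699794
Fs = 0.977


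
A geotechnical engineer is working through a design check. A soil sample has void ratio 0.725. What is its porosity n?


Result: 0.4203

Derivation:
Using the relation n = e / (1 + e)
n = 0.725 / (1 + 0.725)
n = 0.725 / 1.725
n = 0.4203


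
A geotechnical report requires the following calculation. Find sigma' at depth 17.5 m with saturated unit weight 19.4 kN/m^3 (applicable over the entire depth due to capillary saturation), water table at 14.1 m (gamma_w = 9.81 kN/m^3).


Total stress = gamma_sat * depth
sigma = 19.4 * 17.5 = 339.5 kPa
Pore water pressure u = gamma_w * (depth - d_wt)
u = 9.81 * (17.5 - 14.1) = 33.354 kPa
Effective stress = sigma - u
sigma' = 339.5 - 33.354 = 306.15 kPa


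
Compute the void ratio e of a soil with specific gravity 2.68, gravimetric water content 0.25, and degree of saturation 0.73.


Using the relation e = Gs * w / S
e = 2.68 * 0.25 / 0.73
e = 0.9178


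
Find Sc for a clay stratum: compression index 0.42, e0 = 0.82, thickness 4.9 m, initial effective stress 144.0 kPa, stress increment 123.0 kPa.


Using Sc = Cc * H / (1 + e0) * log10((sigma0 + delta_sigma) / sigma0)
Stress ratio = (144.0 + 123.0) / 144.0 = 1.85417
log10(1.85417) = 0.268149
Cc * H / (1 + e0) = 0.42 * 4.9 / (1 + 0.82) = 1.13077
Sc = 1.13077 * 0.268149
Sc = 0.3032 m


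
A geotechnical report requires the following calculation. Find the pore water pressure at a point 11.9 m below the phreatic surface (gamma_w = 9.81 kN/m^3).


Result: 116.74 kPa

Derivation:
Using u = gamma_w * h_w
u = 9.81 * 11.9
u = 116.74 kPa


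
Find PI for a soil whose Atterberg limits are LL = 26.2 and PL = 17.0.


Result: 9.2

Derivation:
Using PI = LL - PL
PI = 26.2 - 17.0
PI = 9.2
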